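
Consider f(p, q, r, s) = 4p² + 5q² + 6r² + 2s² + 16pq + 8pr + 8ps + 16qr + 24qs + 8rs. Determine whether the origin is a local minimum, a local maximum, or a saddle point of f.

saddle point

The Hessian at the origin is H = [[8, 16, 8, 8], [16, 10, 16, 24], [8, 16, 12, 8], [8, 24, 8, 4]].
Applying the same elementary operations to the rows and columns of H produces a congruent diagonal matrix with entries 8, -22, 4, -12/11.
Counting signs: 2 positive, 2 negative.
H is indefinite, so the origin is a saddle point.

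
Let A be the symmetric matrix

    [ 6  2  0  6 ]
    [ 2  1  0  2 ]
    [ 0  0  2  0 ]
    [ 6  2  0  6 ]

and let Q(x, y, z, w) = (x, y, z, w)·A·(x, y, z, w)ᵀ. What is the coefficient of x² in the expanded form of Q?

The coefficient of x² is the diagonal entry A[1,1] = 6.

6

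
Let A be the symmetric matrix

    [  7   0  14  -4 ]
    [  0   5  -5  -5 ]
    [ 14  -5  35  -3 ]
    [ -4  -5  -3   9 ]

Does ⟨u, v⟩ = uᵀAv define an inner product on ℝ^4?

Congruent diagonalization of A (simultaneous row and column reduction) yields pivots 7, 5, 2, 12/7.
So there are 4 positive pivots.
Hence Q is positive definite.
⟨·,·⟩ is an inner product exactly when A is positive definite.

yes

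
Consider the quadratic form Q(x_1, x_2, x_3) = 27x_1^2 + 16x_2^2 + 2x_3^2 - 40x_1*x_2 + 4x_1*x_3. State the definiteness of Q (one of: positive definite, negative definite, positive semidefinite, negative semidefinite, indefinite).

The associated matrix is A = [[27, -20, 2], [-20, 16, 0], [2, 0, 2]].
Congruent diagonalization of A (simultaneous row and column reduction) yields pivots 27, 32/27, 0.
That gives 2 positive, 1 zero pivots.
Hence Q is positive semidefinite.

positive semidefinite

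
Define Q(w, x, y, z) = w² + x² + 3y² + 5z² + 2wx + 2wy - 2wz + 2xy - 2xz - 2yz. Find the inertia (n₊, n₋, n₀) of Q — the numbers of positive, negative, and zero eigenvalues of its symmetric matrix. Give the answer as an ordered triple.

The associated matrix is A = [[1, 1, 1, -1], [1, 1, 1, -1], [1, 1, 3, -1], [-1, -1, -1, 5]].
Row-reducing A symmetrically gives the diagonal entries 1, 0, 2, 4.
That gives 3 positive, 1 zero pivots.

(3, 0, 1)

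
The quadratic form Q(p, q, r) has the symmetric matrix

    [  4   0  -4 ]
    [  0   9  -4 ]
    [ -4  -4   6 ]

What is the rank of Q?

Symmetric row and column elimination reduces A to a congruent diagonal form with pivots 4, 9, 2/9.
Counting signs: 3 positive.
The rank is the number of nonzero pivots: 3.

3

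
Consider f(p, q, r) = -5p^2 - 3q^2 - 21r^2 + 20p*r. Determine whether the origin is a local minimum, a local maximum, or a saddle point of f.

local maximum

The Hessian at the origin is H = [[-10, 0, 20], [0, -6, 0], [20, 0, -42]].
An LDLᵀ factorisation of H has diagonal entries -10, -6, -2.
Counting signs: 3 negative.
H is negative definite, so the origin is a strict local maximum.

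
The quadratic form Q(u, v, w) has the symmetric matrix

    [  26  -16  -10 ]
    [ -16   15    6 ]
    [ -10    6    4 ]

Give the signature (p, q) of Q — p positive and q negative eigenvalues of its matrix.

An LDLᵀ factorisation of A has diagonal entries 26, 67/13, 10/67.
Counting signs: 3 positive.

(3, 0)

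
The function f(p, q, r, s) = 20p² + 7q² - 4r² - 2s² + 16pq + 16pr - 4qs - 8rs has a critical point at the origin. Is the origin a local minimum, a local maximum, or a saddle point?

The Hessian at the origin is H = [[40, 16, 16, 0], [16, 14, 0, -4], [16, 0, -8, -8], [0, -4, -8, -4]].
Congruent diagonalization of H (simultaneous row and column reduction) yields pivots 40, 38/5, -376/19, 20/47.
So there are 3 positive, 1 negative pivots.
H is indefinite, so the origin is a saddle point.

saddle point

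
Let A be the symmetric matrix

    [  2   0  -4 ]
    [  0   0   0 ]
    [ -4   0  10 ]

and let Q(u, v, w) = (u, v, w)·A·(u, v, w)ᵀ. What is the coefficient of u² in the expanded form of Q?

The coefficient of u² is the diagonal entry A[1,1] = 2.

2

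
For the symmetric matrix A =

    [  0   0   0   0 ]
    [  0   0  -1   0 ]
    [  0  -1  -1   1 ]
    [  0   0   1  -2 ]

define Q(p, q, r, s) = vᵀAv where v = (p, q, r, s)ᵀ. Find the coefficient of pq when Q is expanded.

0

The coefficient of pq is A[1,2] + A[2,1] = 2·0 = 0.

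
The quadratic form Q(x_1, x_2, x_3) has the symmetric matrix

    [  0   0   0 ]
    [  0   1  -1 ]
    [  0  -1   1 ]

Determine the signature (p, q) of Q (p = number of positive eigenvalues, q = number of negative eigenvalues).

Row-reducing A symmetrically gives the diagonal entries 0, 1, 0.
Counting signs: 1 positive, 2 zero.

(1, 0)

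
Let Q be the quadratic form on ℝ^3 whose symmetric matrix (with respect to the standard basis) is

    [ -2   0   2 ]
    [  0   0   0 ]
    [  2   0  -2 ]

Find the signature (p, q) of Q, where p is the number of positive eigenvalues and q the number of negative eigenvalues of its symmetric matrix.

(0, 1)

Row-reducing A symmetrically gives the diagonal entries -2, 0, 0.
So there are 1 negative, 2 zero pivots.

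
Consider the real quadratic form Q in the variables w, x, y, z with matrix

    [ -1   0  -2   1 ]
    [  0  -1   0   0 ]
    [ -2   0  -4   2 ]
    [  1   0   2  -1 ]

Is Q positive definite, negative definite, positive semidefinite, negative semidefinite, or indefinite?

negative semidefinite

Applying the same elementary operations to the rows and columns of A produces a congruent diagonal matrix with entries -1, -1, 0, 0.
That gives 2 negative, 2 zero pivots.
Hence Q is negative semidefinite.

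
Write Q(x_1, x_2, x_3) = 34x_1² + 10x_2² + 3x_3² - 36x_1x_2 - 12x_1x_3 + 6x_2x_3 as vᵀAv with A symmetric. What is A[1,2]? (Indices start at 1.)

The coefficient of x_1·x_2 in Q is -36. For a symmetric A this equals A[1,2] + A[2,1] = 2·A[1,2].
So A[1,2] = -36/2 = -18.

-18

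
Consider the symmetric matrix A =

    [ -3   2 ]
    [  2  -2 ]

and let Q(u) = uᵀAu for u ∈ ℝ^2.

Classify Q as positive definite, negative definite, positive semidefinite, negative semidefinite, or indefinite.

For the 2×2 matrix [[-3, 2], [2, -2]]: det = -3·-2 − (2)² = 2, trace = -5.
det > 0 so both eigenvalues share the sign of the trace; trace = -5 < 0 ⇒ both negative.

negative definite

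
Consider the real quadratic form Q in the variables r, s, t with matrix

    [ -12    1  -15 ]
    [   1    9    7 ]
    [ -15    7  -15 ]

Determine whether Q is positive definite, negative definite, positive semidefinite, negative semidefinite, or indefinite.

indefinite

Applying the same elementary operations to the rows and columns of A produces a congruent diagonal matrix with entries -12, 109/12, 12/109.
So there are 2 positive, 1 negative pivots.
Hence Q is indefinite.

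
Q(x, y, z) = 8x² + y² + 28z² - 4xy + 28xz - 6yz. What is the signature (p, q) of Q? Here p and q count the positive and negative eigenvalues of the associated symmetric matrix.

The associated matrix is A = [[8, -2, 14], [-2, 1, -3], [14, -3, 28]].
Congruent diagonalization of A (simultaneous row and column reduction) yields pivots 8, 1/2, 3.
Counting signs: 3 positive.

(3, 0)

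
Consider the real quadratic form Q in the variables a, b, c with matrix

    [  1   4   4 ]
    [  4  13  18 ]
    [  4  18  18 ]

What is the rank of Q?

An LDLᵀ factorisation of A has diagonal entries 1, -3, 10/3.
So there are 2 positive, 1 negative pivots.
The rank is the number of nonzero pivots: 3.

3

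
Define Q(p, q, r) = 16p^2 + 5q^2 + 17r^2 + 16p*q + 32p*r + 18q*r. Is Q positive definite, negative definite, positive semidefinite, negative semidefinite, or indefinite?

The symmetric matrix is A = [[16, 8, 16], [8, 5, 9], [16, 9, 17]].
Congruent diagonalization of A (simultaneous row and column reduction) yields pivots 16, 1, 0.
So there are 2 positive, 1 zero pivots.
Hence Q is positive semidefinite.

positive semidefinite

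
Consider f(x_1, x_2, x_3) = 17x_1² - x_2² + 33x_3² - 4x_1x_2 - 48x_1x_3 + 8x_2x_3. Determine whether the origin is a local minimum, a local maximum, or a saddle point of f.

The Hessian at the origin is H = [[34, -4, -48], [-4, -2, 8], [-48, 8, 66]].
Symmetric row and column elimination reduces H to a congruent diagonal form with pivots 34, -42/17, 10/21.
Counting signs: 2 positive, 1 negative.
H is indefinite, so the origin is a saddle point.

saddle point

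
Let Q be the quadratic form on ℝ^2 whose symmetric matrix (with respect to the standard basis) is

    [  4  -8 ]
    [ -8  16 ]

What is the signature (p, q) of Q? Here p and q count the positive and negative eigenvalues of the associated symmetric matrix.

Symmetric row and column elimination reduces A to a congruent diagonal form with pivots 4, 0.
Counting signs: 1 positive, 1 zero.

(1, 0)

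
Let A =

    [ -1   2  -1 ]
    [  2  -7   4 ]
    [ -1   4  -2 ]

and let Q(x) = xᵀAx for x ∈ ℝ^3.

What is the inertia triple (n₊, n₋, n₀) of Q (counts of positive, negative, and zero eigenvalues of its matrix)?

(1, 2, 0)

An LDLᵀ factorisation of A has diagonal entries -1, -3, 1/3.
So there are 1 positive, 2 negative pivots.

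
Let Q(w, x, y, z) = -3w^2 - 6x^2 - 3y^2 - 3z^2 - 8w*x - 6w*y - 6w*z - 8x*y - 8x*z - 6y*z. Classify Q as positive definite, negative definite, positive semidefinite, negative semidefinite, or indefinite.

negative semidefinite

The symmetric matrix is A = [[-3, -4, -3, -3], [-4, -6, -4, -4], [-3, -4, -3, -3], [-3, -4, -3, -3]].
Symmetric row and column elimination reduces A to a congruent diagonal form with pivots -3, -2/3, 0, 0.
That gives 2 negative, 2 zero pivots.
Hence Q is negative semidefinite.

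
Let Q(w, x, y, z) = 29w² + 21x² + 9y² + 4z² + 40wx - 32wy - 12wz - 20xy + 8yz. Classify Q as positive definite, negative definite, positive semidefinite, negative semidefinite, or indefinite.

positive semidefinite

Write A = [[29, 20, -16, -6], [20, 21, -10, 0], [-16, -10, 9, 4], [-6, 0, 4, 4]].
Symmetric row and column elimination reduces A to a congruent diagonal form with pivots 29, 209/29, 5/209, 0.
So there are 3 positive, 1 zero pivots.
Hence Q is positive semidefinite.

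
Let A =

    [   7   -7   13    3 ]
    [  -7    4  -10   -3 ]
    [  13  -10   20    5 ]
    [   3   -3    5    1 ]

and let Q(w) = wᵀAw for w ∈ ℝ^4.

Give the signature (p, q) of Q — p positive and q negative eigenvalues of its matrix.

Symmetric row and column elimination reduces A to a congruent diagonal form with pivots 7, -3, -8/7, 0.
So there are 1 positive, 2 negative, 1 zero pivots.

(1, 2)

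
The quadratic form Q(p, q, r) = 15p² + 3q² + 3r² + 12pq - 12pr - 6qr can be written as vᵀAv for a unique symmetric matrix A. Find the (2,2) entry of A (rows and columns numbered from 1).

3

The coefficient of q² in Q is 3, and that is exactly A[2,2].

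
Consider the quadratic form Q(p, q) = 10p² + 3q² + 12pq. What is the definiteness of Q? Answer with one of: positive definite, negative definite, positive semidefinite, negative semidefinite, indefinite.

The symmetric matrix of Q is [[10, 6], [6, 3]].
For the 2×2 matrix [[10, 6], [6, 3]]: det = 10·3 − (6)² = -6, trace = 13.
det < 0 so the eigenvalues have opposite signs; the form is indefinite.

indefinite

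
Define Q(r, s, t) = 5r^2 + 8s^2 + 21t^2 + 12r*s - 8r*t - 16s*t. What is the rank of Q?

The symmetric matrix is A = [[5, 6, -4], [6, 8, -8], [-4, -8, 21]].
An LDLᵀ factorisation of A has diagonal entries 5, 4/5, 5.
Counting signs: 3 positive.
The rank is the number of nonzero pivots: 3.

3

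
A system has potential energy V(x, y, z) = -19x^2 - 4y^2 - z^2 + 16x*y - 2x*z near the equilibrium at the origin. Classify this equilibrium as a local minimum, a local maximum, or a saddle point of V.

local maximum

The Hessian at the origin is H = [[-38, 16, -2], [16, -8, 0], [-2, 0, -2]].
An LDLᵀ factorisation of H has diagonal entries -38, -24/19, -4/3.
Counting signs: 3 negative.
H is negative definite, so the origin is a strict local maximum.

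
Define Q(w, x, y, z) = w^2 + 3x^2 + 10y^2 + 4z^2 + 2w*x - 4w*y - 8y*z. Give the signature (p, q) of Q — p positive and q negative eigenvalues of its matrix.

(3, 0)

The symmetric matrix is A = [[1, 1, -2, 0], [1, 3, 0, 0], [-2, 0, 10, -4], [0, 0, -4, 4]].
Congruent diagonalization of A (simultaneous row and column reduction) yields pivots 1, 2, 4, 0.
Counting signs: 3 positive, 1 zero.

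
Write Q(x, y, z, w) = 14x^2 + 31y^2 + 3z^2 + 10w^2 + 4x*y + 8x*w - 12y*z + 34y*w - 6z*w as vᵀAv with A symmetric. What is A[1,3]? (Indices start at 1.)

The coefficient of x·z in Q is 0. For a symmetric A this equals A[1,3] + A[3,1] = 2·A[1,3].
So A[1,3] = 0/2 = 0.

0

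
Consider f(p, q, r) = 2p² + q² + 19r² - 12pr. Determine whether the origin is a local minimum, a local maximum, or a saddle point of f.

local minimum

The Hessian at the origin is H = [[4, 0, -12], [0, 2, 0], [-12, 0, 38]].
An LDLᵀ factorisation of H has diagonal entries 4, 2, 2.
That gives 3 positive pivots.
H is positive definite, so the origin is a strict local minimum.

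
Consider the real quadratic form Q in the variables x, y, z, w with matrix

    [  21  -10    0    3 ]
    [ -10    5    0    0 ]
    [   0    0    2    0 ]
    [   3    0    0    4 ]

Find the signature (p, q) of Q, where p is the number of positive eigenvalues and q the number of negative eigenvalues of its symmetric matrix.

(3, 1)

An LDLᵀ factorisation of A has diagonal entries 21, 5/21, 2, -5.
Counting signs: 3 positive, 1 negative.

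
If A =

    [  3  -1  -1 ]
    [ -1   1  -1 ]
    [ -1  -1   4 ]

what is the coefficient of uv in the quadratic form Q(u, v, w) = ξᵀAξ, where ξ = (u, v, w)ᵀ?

-2

The coefficient of uv is A[1,2] + A[2,1] = 2·(-1) = -2.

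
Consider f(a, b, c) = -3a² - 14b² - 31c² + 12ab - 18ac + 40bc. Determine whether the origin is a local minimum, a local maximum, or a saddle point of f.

The Hessian at the origin is H = [[-6, 12, -18], [12, -28, 40], [-18, 40, -62]].
Applying the same elementary operations to the rows and columns of H produces a congruent diagonal matrix with entries -6, -4, -4.
So there are 3 negative pivots.
H is negative definite, so the origin is a strict local maximum.

local maximum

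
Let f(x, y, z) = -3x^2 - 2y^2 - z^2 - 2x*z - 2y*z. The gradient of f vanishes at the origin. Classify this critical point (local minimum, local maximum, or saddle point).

local maximum

The Hessian at the origin is H = [[-6, 0, -2], [0, -4, -2], [-2, -2, -2]].
Symmetric row and column elimination reduces H to a congruent diagonal form with pivots -6, -4, -1/3.
So there are 3 negative pivots.
H is negative definite, so the origin is a strict local maximum.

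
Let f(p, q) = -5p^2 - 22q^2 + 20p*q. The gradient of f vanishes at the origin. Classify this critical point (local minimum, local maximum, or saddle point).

The Hessian at the origin is H = [[-10, 20], [20, -44]].
det H = -10·-44 − (20)² = 40 > 0 and H[1,1] = -10 < 0, so H is negative definite.
Therefore the origin is a local maximum.

local maximum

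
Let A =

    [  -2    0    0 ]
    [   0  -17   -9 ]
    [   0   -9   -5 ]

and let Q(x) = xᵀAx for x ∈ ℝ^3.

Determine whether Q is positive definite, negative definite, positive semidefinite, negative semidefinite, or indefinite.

Congruent diagonalization of A (simultaneous row and column reduction) yields pivots -2, -17, -4/17.
That gives 3 negative pivots.
Hence Q is negative definite.

negative definite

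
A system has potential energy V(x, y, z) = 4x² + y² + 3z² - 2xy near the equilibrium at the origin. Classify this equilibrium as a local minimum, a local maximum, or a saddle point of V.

The Hessian at the origin is H = [[8, -2, 0], [-2, 2, 0], [0, 0, 6]].
Row-reducing H symmetrically gives the diagonal entries 8, 3/2, 6.
Counting signs: 3 positive.
H is positive definite, so the origin is a strict local minimum.

local minimum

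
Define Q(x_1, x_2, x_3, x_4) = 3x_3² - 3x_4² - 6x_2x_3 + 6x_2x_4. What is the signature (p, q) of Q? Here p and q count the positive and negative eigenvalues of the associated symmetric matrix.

(1, 1)

The symmetric matrix is A = [[0, 0, 0, 0], [0, 0, -3, 3], [0, -3, 3, 0], [0, 3, 0, -3]].
By Sylvester's law of inertia any congruent diagonalization of A has 1 positive, 1 negative and 2 zero entries.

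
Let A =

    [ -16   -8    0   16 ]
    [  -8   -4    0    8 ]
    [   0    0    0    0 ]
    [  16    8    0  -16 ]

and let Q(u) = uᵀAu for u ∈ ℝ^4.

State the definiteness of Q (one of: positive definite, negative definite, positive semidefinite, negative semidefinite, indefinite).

negative semidefinite

Row-reducing A symmetrically gives the diagonal entries -16, 0, 0, 0.
So there are 1 negative, 3 zero pivots.
Hence Q is negative semidefinite.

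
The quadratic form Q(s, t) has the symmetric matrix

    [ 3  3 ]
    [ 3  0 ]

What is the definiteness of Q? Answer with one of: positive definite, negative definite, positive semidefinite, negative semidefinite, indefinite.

For the 2×2 matrix [[3, 3], [3, 0]]: det = 3·0 − (3)² = -9, trace = 3.
det < 0 so the eigenvalues have opposite signs; the form is indefinite.

indefinite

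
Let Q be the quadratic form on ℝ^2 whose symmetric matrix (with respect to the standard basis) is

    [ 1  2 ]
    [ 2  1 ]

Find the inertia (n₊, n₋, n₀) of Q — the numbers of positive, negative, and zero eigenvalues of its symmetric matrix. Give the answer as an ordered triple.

(1, 1, 0)

Congruent diagonalization of A (simultaneous row and column reduction) yields pivots 1, -3.
Counting signs: 1 positive, 1 negative.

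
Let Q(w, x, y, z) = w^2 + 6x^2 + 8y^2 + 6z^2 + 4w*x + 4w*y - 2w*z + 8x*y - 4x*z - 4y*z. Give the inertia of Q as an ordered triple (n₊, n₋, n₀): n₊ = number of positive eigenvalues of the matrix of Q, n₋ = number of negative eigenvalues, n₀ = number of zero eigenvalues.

The associated matrix is A = [[1, 2, 2, -1], [2, 6, 4, -2], [2, 4, 8, -2], [-1, -2, -2, 6]].
Symmetric row and column elimination reduces A to a congruent diagonal form with pivots 1, 2, 4, 5.
So there are 4 positive pivots.

(4, 0, 0)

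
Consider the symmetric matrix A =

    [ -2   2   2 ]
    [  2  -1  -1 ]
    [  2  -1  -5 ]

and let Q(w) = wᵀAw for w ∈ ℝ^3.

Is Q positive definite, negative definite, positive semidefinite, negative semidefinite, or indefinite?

Congruent diagonalization of A (simultaneous row and column reduction) yields pivots -2, 1, -4.
Counting signs: 1 positive, 2 negative.
Hence Q is indefinite.

indefinite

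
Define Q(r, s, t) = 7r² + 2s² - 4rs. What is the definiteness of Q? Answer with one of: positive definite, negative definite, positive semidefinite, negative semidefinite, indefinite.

positive semidefinite

The symmetric matrix is A = [[7, -2, 0], [-2, 2, 0], [0, 0, 0]].
Symmetric row and column elimination reduces A to a congruent diagonal form with pivots 7, 10/7, 0.
Counting signs: 2 positive, 1 zero.
Hence Q is positive semidefinite.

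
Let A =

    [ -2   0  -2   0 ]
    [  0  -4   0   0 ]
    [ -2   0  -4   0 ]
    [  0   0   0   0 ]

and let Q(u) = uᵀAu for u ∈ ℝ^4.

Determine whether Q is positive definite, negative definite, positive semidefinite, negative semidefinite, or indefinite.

Symmetric row and column elimination reduces A to a congruent diagonal form with pivots -2, -4, -2, 0.
Counting signs: 3 negative, 1 zero.
Hence Q is negative semidefinite.

negative semidefinite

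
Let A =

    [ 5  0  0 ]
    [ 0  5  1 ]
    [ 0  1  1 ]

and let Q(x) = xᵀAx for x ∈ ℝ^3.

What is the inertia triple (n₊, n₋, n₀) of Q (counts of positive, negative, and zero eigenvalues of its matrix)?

An LDLᵀ factorisation of A has diagonal entries 5, 5, 4/5.
Counting signs: 3 positive.

(3, 0, 0)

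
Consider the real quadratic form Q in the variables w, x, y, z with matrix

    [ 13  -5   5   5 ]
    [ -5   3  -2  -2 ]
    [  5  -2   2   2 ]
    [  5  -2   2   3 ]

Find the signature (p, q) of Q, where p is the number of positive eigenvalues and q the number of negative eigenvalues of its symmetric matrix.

Applying the same elementary operations to the rows and columns of A produces a congruent diagonal matrix with entries 13, 14/13, 1/14, 1.
Counting signs: 4 positive.

(4, 0)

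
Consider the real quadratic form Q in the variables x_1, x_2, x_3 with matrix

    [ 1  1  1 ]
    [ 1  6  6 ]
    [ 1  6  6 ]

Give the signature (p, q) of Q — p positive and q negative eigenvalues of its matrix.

Applying the same elementary operations to the rows and columns of A produces a congruent diagonal matrix with entries 1, 5, 0.
Counting signs: 2 positive, 1 zero.

(2, 0)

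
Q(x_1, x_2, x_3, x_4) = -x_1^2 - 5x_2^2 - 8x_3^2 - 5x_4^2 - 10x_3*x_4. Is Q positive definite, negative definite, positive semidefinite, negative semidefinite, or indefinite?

negative definite

The symmetric matrix is A = [[-1, 0, 0, 0], [0, -5, 0, 0], [0, 0, -8, -5], [0, 0, -5, -5]].
Congruent diagonalization of A (simultaneous row and column reduction) yields pivots -1, -5, -8, -15/8.
That gives 4 negative pivots.
Hence Q is negative definite.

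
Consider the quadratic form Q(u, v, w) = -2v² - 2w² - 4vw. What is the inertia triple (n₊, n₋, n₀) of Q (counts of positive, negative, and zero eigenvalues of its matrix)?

The associated matrix is A = [[0, 0, 0], [0, -2, -2], [0, -2, -2]].
Congruent diagonalization of A (simultaneous row and column reduction) yields pivots 0, -2, 0.
Counting signs: 1 negative, 2 zero.

(0, 1, 2)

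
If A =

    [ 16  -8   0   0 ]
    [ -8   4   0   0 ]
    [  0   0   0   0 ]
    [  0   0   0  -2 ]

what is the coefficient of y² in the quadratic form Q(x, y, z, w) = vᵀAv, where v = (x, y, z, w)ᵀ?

4

The coefficient of y² is the diagonal entry A[2,2] = 4.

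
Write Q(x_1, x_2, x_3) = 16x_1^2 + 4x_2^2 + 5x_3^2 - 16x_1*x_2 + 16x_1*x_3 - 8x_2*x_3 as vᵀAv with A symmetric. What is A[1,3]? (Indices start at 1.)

8

The coefficient of x_1·x_3 in Q is 16. For a symmetric A this equals A[1,3] + A[3,1] = 2·A[1,3].
So A[1,3] = 16/2 = 8.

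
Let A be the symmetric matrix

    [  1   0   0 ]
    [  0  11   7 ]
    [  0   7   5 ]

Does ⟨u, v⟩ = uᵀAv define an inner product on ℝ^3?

yes

Leading principal minors: Δ_1 = 1, Δ_2 = 11, Δ_3 = 6.
All leading principal minors are positive, so by Sylvester's criterion Q is positive definite.
⟨·,·⟩ is an inner product exactly when A is positive definite.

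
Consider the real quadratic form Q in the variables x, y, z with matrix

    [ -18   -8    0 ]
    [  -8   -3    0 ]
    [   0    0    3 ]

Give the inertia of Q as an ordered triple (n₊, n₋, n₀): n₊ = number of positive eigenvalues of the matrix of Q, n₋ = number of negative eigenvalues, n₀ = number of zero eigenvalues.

(2, 1, 0)

Applying the same elementary operations to the rows and columns of A produces a congruent diagonal matrix with entries -18, 5/9, 3.
So there are 2 positive, 1 negative pivots.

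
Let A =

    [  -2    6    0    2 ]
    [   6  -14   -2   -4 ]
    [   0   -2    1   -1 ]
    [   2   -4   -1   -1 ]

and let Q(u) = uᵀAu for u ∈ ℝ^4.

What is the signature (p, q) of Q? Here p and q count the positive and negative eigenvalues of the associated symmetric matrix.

Row-reducing A symmetrically gives the diagonal entries -2, 4, 0, 0.
Counting signs: 1 positive, 1 negative, 2 zero.

(1, 1)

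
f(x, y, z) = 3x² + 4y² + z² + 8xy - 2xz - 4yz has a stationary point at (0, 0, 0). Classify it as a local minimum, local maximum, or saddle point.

saddle point

The Hessian at the origin is H = [[6, 8, -2], [8, 8, -4], [-2, -4, 2]].
Applying the same elementary operations to the rows and columns of H produces a congruent diagonal matrix with entries 6, -8/3, 2.
Counting signs: 2 positive, 1 negative.
H is indefinite, so the origin is a saddle point.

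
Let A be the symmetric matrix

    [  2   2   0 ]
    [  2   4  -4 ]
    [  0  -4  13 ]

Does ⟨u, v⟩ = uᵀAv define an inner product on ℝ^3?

Leading principal minors: Δ_1 = 2, Δ_2 = 4, Δ_3 = 20.
All leading principal minors are positive, so by Sylvester's criterion Q is positive definite.
⟨·,·⟩ is an inner product exactly when A is positive definite.

yes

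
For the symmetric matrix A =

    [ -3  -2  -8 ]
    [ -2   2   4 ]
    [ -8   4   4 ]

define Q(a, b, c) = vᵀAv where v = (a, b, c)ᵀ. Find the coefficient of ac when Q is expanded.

The coefficient of ac is A[1,3] + A[3,1] = 2·(-8) = -16.

-16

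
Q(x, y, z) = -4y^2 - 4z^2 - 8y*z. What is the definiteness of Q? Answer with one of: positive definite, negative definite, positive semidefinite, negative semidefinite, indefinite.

Write A = [[0, 0, 0], [0, -4, -4], [0, -4, -4]].
Congruent diagonalization of A (simultaneous row and column reduction) yields pivots 0, -4, 0.
So there are 1 negative, 2 zero pivots.
Hence Q is negative semidefinite.

negative semidefinite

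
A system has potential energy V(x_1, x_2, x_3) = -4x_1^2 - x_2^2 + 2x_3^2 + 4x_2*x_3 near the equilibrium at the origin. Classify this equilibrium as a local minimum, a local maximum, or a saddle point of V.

saddle point

The Hessian at the origin is H = [[-8, 0, 0], [0, -2, 4], [0, 4, 4]].
An LDLᵀ factorisation of H has diagonal entries -8, -2, 12.
Counting signs: 1 positive, 2 negative.
H is indefinite, so the origin is a saddle point.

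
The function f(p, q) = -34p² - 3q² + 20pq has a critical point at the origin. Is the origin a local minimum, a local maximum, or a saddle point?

local maximum

The Hessian at the origin is H = [[-68, 20], [20, -6]].
det H = -68·-6 − (20)² = 8 > 0 and H[1,1] = -68 < 0, so H is negative definite.
Therefore the origin is a local maximum.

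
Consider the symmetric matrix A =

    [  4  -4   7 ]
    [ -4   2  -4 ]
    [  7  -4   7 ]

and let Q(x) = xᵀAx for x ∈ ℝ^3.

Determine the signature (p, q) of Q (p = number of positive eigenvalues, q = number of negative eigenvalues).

(1, 2)

Applying the same elementary operations to the rows and columns of A produces a congruent diagonal matrix with entries 4, -2, -3/4.
So there are 1 positive, 2 negative pivots.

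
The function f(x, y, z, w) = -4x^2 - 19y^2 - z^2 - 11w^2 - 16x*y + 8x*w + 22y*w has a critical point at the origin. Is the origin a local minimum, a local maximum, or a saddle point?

The Hessian at the origin is H = [[-8, -16, 0, 8], [-16, -38, 0, 22], [0, 0, -2, 0], [8, 22, 0, -22]].
Symmetric row and column elimination reduces H to a congruent diagonal form with pivots -8, -6, -2, -8.
That gives 4 negative pivots.
H is negative definite, so the origin is a strict local maximum.

local maximum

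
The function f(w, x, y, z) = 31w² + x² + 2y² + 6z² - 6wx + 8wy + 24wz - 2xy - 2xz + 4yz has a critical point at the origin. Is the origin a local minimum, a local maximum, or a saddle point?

local minimum

The Hessian at the origin is H = [[62, -6, 8, 24], [-6, 2, -2, -2], [8, -2, 4, 4], [24, -2, 4, 12]].
Congruent diagonalization of H (simultaneous row and column reduction) yields pivots 62, 44/31, 21/11, 40/21.
So there are 4 positive pivots.
H is positive definite, so the origin is a strict local minimum.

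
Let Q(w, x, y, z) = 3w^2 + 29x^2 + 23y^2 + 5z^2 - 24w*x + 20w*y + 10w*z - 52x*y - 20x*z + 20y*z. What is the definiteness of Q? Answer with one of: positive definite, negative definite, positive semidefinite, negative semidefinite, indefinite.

The symmetric matrix is A = [[3, -12, 10, 5], [-12, 29, -26, -10], [10, -26, 23, 10], [5, -10, 10, 5]].
Applying the same elementary operations to the rows and columns of A produces a congruent diagonal matrix with entries 3, -19, -1/57, 30.
Counting signs: 2 positive, 2 negative.
Hence Q is indefinite.

indefinite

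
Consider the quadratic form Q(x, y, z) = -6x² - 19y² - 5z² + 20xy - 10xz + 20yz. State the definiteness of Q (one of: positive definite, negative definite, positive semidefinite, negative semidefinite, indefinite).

The associated matrix is A = [[-6, 10, -5], [10, -19, 10], [-5, 10, -5]].
An LDLᵀ factorisation of A has diagonal entries -6, -7/3, 5/14.
So there are 1 positive, 2 negative pivots.
Hence Q is indefinite.

indefinite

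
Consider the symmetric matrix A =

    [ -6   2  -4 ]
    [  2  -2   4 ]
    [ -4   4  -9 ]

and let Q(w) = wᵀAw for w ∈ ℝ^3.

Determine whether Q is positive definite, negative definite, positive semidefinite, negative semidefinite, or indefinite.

Congruent diagonalization of A (simultaneous row and column reduction) yields pivots -6, -4/3, -1.
So there are 3 negative pivots.
Hence Q is negative definite.

negative definite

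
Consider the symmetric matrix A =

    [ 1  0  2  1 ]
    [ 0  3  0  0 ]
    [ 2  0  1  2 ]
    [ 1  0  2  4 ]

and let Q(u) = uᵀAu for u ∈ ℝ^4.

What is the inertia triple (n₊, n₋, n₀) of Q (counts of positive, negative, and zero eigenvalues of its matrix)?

(3, 1, 0)

Congruent diagonalization of A (simultaneous row and column reduction) yields pivots 1, 3, -3, 3.
So there are 3 positive, 1 negative pivots.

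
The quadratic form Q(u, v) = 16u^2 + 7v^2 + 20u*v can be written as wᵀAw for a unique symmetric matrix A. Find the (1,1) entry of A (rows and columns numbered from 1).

16

The coefficient of u^2 in Q is 16, and that is exactly A[1,1].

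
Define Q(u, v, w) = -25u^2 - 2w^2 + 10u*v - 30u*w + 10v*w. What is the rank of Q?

The associated matrix is A = [[-25, 5, -15], [5, 0, 5], [-15, 5, -2]].
Row-reducing A symmetrically gives the diagonal entries -25, 1, 3.
So there are 2 positive, 1 negative pivots.
The rank is the number of nonzero pivots: 3.

3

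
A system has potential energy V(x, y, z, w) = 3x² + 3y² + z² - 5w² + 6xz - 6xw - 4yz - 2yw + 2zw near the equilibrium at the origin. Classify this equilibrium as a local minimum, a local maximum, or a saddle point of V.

The Hessian at the origin is H = [[6, 0, 6, -6], [0, 6, -4, -2], [6, -4, 2, 2], [-6, -2, 2, -10]].
Symmetric row and column elimination reduces H to a congruent diagonal form with pivots 6, 6, -20/3, -10.
So there are 2 positive, 2 negative pivots.
H is indefinite, so the origin is a saddle point.

saddle point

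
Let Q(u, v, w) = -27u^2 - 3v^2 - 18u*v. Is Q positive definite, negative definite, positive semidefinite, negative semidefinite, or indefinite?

negative semidefinite

The symmetric matrix is A = [[-27, -9, 0], [-9, -3, 0], [0, 0, 0]].
Applying the same elementary operations to the rows and columns of A produces a congruent diagonal matrix with entries -27, 0, 0.
So there are 1 negative, 2 zero pivots.
Hence Q is negative semidefinite.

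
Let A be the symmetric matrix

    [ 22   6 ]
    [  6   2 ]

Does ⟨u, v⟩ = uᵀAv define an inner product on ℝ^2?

Congruent diagonalization of A (simultaneous row and column reduction) yields pivots 22, 4/11.
So there are 2 positive pivots.
Hence Q is positive definite.
⟨·,·⟩ is an inner product exactly when A is positive definite.

yes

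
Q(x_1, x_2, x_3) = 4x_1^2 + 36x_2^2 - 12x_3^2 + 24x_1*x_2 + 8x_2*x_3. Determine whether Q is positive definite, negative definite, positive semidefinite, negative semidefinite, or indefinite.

The symmetric matrix is A = [[4, 12, 0], [12, 36, 4], [0, 4, -12]].
A is congruent to a diagonal matrix with 2 positive, 1 negative and 0 zero entries, so Q is indefinite.

indefinite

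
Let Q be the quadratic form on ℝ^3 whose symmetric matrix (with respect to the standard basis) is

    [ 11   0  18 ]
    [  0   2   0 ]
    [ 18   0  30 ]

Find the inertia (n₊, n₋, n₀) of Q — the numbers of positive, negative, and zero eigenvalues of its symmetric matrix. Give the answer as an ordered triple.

(3, 0, 0)

Row-reducing A symmetrically gives the diagonal entries 11, 2, 6/11.
Counting signs: 3 positive.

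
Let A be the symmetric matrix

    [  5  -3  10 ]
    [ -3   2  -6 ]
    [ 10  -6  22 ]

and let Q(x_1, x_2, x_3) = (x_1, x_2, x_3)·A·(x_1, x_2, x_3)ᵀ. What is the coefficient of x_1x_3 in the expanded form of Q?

The coefficient of x_1x_3 is A[1,3] + A[3,1] = 2·10 = 20.

20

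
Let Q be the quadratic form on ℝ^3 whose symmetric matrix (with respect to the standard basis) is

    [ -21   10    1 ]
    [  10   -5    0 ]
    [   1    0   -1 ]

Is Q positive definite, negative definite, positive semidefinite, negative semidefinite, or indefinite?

negative semidefinite

Congruent diagonalization of A (simultaneous row and column reduction) yields pivots -21, -5/21, 0.
Counting signs: 2 negative, 1 zero.
Hence Q is negative semidefinite.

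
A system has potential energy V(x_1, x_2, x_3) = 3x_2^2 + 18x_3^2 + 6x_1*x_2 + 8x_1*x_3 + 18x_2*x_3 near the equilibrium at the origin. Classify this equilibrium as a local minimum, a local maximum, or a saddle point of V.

The Hessian at the origin is H = [[0, 6, 8], [6, 6, 18], [8, 18, 36]].
H is indefinite, so the origin is a saddle point.

saddle point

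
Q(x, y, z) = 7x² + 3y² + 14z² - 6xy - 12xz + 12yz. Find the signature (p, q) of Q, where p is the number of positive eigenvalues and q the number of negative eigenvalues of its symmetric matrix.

Write A = [[7, -3, -6], [-3, 3, 6], [-6, 6, 14]].
Applying the same elementary operations to the rows and columns of A produces a congruent diagonal matrix with entries 7, 12/7, 2.
So there are 3 positive pivots.

(3, 0)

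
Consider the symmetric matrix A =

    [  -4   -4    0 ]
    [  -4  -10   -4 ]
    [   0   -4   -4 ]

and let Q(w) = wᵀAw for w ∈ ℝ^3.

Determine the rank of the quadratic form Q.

Row-reducing A symmetrically gives the diagonal entries -4, -6, -4/3.
So there are 3 negative pivots.
The rank is the number of nonzero pivots: 3.

3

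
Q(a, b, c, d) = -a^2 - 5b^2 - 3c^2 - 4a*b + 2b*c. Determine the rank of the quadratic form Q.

The symmetric matrix is A = [[-1, -2, 0, 0], [-2, -5, 1, 0], [0, 1, -3, 0], [0, 0, 0, 0]].
Applying the same elementary operations to the rows and columns of A produces a congruent diagonal matrix with entries -1, -1, -2, 0.
So there are 3 negative, 1 zero pivots.
The rank is the number of nonzero pivots: 3.

3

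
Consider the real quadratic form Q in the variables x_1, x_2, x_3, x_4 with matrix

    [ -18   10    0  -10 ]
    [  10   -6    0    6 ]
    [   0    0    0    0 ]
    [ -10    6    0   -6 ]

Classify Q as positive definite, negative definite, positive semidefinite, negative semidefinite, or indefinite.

negative semidefinite

Row-reducing A symmetrically gives the diagonal entries -18, -4/9, 0, 0.
So there are 2 negative, 2 zero pivots.
Hence Q is negative semidefinite.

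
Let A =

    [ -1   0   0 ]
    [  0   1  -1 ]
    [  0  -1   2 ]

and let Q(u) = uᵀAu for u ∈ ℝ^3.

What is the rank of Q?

3

Symmetric row and column elimination reduces A to a congruent diagonal form with pivots -1, 1, 1.
Counting signs: 2 positive, 1 negative.
The rank is the number of nonzero pivots: 3.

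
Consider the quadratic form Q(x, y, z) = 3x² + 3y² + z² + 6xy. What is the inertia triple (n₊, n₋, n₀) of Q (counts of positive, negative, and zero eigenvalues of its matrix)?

(2, 0, 1)

Write A = [[3, 3, 0], [3, 3, 0], [0, 0, 1]].
Row-reducing A symmetrically gives the diagonal entries 3, 0, 1.
That gives 2 positive, 1 zero pivots.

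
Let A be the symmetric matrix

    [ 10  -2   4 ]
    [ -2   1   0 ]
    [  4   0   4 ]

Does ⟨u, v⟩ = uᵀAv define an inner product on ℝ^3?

An LDLᵀ factorisation of A has diagonal entries 10, 3/5, 4/3.
So there are 3 positive pivots.
Hence Q is positive definite.
⟨·,·⟩ is an inner product exactly when A is positive definite.

yes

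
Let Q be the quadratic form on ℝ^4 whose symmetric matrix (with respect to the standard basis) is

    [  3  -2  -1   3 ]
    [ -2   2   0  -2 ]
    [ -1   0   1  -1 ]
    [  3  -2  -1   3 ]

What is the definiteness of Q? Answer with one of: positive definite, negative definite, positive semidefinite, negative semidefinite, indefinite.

positive semidefinite

Symmetric row and column elimination reduces A to a congruent diagonal form with pivots 3, 2/3, 0, 0.
That gives 2 positive, 2 zero pivots.
Hence Q is positive semidefinite.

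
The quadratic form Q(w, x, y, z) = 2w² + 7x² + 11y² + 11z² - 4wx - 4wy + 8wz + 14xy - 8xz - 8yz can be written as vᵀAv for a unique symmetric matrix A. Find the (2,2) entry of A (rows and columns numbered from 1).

The coefficient of x² in Q is 7, and that is exactly A[2,2].

7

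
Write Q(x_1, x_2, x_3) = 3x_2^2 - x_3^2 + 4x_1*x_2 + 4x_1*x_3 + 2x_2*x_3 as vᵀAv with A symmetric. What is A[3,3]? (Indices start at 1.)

The coefficient of x_3^2 in Q is -1, and that is exactly A[3,3].

-1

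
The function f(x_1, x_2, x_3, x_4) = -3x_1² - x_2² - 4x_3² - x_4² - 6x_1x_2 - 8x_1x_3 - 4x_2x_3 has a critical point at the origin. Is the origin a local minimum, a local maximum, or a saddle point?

saddle point

The Hessian at the origin is H = [[-6, -6, -8, 0], [-6, -2, -4, 0], [-8, -4, -8, 0], [0, 0, 0, -2]].
Symmetric row and column elimination reduces H to a congruent diagonal form with pivots -6, 4, -4/3, -2.
Counting signs: 1 positive, 3 negative.
H is indefinite, so the origin is a saddle point.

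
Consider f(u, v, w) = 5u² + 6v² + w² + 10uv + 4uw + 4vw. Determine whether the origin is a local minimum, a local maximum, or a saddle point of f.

local minimum

The Hessian at the origin is H = [[10, 10, 4], [10, 12, 4], [4, 4, 2]].
Row-reducing H symmetrically gives the diagonal entries 10, 2, 2/5.
So there are 3 positive pivots.
H is positive definite, so the origin is a strict local minimum.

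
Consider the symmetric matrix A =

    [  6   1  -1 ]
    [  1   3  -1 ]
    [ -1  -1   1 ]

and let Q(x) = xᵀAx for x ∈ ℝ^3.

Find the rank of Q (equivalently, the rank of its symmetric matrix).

Congruent diagonalization of A (simultaneous row and column reduction) yields pivots 6, 17/6, 10/17.
So there are 3 positive pivots.
The rank is the number of nonzero pivots: 3.

3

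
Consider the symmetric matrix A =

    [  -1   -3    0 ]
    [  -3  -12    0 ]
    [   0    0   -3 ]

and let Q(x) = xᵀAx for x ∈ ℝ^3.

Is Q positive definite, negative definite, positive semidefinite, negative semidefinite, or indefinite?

negative definite

Leading principal minors: Δ_1 = -1, Δ_2 = 3, Δ_3 = -9.
The signs alternate starting with Δ_1 < 0, so by Sylvester's criterion Q is negative definite.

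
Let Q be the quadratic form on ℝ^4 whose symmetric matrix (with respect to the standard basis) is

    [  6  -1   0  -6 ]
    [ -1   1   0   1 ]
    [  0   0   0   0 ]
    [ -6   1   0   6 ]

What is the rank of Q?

Symmetric row and column elimination reduces A to a congruent diagonal form with pivots 6, 5/6, 0, 0.
Counting signs: 2 positive, 2 zero.
The rank is the number of nonzero pivots: 2.

2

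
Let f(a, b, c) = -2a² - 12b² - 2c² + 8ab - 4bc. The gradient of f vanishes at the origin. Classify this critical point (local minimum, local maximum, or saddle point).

local maximum

The Hessian at the origin is H = [[-4, 8, 0], [8, -24, -4], [0, -4, -4]].
An LDLᵀ factorisation of H has diagonal entries -4, -8, -2.
Counting signs: 3 negative.
H is negative definite, so the origin is a strict local maximum.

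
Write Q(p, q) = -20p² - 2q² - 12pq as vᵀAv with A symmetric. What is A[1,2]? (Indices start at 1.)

The coefficient of p·q in Q is -12. For a symmetric A this equals A[1,2] + A[2,1] = 2·A[1,2].
So A[1,2] = -12/2 = -6.

-6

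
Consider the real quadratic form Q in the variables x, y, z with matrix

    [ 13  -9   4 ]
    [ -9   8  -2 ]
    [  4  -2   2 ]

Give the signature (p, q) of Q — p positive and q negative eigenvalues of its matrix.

Applying the same elementary operations to the rows and columns of A produces a congruent diagonal matrix with entries 13, 23/13, 10/23.
So there are 3 positive pivots.

(3, 0)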